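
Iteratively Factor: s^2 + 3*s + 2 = (s + 1)*(s + 2)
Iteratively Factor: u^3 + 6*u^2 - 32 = (u + 4)*(u^2 + 2*u - 8) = (u + 4)^2*(u - 2)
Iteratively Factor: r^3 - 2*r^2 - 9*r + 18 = (r - 3)*(r^2 + r - 6) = (r - 3)*(r - 2)*(r + 3)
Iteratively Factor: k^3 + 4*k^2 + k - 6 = (k + 3)*(k^2 + k - 2) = (k - 1)*(k + 3)*(k + 2)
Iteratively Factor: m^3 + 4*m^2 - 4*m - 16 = (m + 4)*(m^2 - 4) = (m - 2)*(m + 4)*(m + 2)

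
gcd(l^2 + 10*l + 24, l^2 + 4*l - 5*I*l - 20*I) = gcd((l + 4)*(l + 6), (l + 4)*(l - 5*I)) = l + 4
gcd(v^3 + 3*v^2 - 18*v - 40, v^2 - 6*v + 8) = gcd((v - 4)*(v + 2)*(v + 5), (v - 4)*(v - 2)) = v - 4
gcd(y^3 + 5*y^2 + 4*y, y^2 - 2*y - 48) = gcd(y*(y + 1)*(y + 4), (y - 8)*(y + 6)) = 1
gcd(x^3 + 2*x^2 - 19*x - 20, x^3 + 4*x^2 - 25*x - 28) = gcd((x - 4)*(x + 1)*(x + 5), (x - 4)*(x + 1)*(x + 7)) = x^2 - 3*x - 4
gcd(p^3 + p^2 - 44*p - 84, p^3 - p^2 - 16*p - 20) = p + 2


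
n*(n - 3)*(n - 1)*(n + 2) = n^4 - 2*n^3 - 5*n^2 + 6*n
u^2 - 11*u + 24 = (u - 8)*(u - 3)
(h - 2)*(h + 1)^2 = h^3 - 3*h - 2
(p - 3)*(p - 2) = p^2 - 5*p + 6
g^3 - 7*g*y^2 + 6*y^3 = (g - 2*y)*(g - y)*(g + 3*y)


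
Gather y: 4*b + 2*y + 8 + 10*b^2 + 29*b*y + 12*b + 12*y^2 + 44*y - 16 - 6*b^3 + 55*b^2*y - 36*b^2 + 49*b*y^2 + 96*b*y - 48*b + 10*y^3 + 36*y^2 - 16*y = -6*b^3 - 26*b^2 - 32*b + 10*y^3 + y^2*(49*b + 48) + y*(55*b^2 + 125*b + 30) - 8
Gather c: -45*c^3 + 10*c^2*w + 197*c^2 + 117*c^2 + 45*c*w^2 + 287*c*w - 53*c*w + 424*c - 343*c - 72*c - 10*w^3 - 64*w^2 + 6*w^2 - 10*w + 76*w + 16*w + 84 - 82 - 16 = -45*c^3 + c^2*(10*w + 314) + c*(45*w^2 + 234*w + 9) - 10*w^3 - 58*w^2 + 82*w - 14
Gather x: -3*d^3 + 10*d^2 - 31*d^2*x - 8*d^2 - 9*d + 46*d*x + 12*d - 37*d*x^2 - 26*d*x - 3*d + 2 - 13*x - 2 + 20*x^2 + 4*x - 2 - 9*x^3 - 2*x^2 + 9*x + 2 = -3*d^3 + 2*d^2 - 9*x^3 + x^2*(18 - 37*d) + x*(-31*d^2 + 20*d)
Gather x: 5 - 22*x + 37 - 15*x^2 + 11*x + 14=-15*x^2 - 11*x + 56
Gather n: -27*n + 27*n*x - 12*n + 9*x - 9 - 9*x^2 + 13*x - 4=n*(27*x - 39) - 9*x^2 + 22*x - 13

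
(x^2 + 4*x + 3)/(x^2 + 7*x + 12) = (x + 1)/(x + 4)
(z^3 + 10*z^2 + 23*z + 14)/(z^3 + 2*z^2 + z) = (z^2 + 9*z + 14)/(z*(z + 1))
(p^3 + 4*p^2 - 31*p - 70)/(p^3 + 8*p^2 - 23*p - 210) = (p + 2)/(p + 6)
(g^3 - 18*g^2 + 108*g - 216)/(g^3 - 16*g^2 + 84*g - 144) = (g - 6)/(g - 4)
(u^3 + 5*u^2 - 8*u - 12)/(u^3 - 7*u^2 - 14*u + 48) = (u^2 + 7*u + 6)/(u^2 - 5*u - 24)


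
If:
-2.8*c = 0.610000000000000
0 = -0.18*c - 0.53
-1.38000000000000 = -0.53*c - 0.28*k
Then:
No Solution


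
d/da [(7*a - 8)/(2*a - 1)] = 9/(2*a - 1)^2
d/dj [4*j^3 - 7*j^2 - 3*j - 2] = 12*j^2 - 14*j - 3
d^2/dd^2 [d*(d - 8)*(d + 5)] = 6*d - 6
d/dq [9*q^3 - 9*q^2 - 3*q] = 27*q^2 - 18*q - 3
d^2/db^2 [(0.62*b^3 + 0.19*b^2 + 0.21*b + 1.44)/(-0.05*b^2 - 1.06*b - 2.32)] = (-1.73472347597681e-18*b^5 - 1.230334*b^3 - 9.037584*b^2 - 20.334288*b - 3.914336)/(0.000125*b^6 + 0.00795*b^5 + 0.18594*b^4 + 1.928776*b^3 + 8.627616*b^2 + 17.116032*b + 12.487168)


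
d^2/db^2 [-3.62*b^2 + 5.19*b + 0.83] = -7.24000000000000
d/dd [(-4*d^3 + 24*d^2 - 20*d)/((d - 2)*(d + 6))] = 4*(-d^4 - 8*d^3 + 65*d^2 - 144*d + 60)/(d^4 + 8*d^3 - 8*d^2 - 96*d + 144)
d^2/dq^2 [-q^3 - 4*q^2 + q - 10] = -6*q - 8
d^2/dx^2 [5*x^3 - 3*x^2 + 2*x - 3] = 30*x - 6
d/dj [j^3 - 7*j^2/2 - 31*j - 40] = 3*j^2 - 7*j - 31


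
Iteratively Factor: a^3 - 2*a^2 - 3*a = (a)*(a^2 - 2*a - 3) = a*(a + 1)*(a - 3)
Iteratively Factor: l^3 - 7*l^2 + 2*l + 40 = (l + 2)*(l^2 - 9*l + 20) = (l - 4)*(l + 2)*(l - 5)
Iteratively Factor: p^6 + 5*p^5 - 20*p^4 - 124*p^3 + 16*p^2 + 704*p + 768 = (p + 4)*(p^5 + p^4 - 24*p^3 - 28*p^2 + 128*p + 192) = (p + 2)*(p + 4)*(p^4 - p^3 - 22*p^2 + 16*p + 96) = (p - 4)*(p + 2)*(p + 4)*(p^3 + 3*p^2 - 10*p - 24) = (p - 4)*(p + 2)*(p + 4)^2*(p^2 - p - 6) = (p - 4)*(p - 3)*(p + 2)*(p + 4)^2*(p + 2)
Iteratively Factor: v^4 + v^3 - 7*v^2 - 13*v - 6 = (v + 1)*(v^3 - 7*v - 6) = (v + 1)^2*(v^2 - v - 6) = (v + 1)^2*(v + 2)*(v - 3)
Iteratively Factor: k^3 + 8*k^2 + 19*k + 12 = (k + 3)*(k^2 + 5*k + 4) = (k + 3)*(k + 4)*(k + 1)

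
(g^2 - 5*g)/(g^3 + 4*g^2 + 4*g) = (g - 5)/(g^2 + 4*g + 4)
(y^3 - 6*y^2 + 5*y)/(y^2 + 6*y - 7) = y*(y - 5)/(y + 7)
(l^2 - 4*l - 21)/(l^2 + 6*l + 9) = (l - 7)/(l + 3)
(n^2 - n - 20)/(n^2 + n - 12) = (n - 5)/(n - 3)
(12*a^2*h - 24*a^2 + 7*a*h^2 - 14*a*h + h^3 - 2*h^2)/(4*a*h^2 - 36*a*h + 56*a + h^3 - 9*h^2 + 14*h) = (3*a + h)/(h - 7)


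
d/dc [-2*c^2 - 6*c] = -4*c - 6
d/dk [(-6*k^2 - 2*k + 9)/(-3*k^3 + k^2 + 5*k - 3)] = (-18*k^4 - 12*k^3 + 53*k^2 + 18*k - 39)/(9*k^6 - 6*k^5 - 29*k^4 + 28*k^3 + 19*k^2 - 30*k + 9)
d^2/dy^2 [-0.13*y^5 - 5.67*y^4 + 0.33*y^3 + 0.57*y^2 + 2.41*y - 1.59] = -2.6*y^3 - 68.04*y^2 + 1.98*y + 1.14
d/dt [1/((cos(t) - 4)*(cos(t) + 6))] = 2*(cos(t) + 1)*sin(t)/((cos(t) - 4)^2*(cos(t) + 6)^2)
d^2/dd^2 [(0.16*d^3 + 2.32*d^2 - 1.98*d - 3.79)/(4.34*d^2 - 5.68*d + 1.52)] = (7.105427357601e-15*d^5 + 5.6843418860808e-14*d^4 + 48.005584*d^3 - 528.437256*d^2 + 641.156256*d - 218.014048)/(81.746504*d^6 - 320.958624*d^5 + 505.946784*d^4 - 408.069376*d^3 + 177.197952*d^2 - 39.369216*d + 3.511808)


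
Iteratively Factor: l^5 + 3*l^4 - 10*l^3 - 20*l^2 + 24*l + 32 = (l - 2)*(l^4 + 5*l^3 - 20*l - 16) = (l - 2)*(l + 4)*(l^3 + l^2 - 4*l - 4) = (l - 2)*(l + 2)*(l + 4)*(l^2 - l - 2) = (l - 2)*(l + 1)*(l + 2)*(l + 4)*(l - 2)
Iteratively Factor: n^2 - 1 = (n + 1)*(n - 1)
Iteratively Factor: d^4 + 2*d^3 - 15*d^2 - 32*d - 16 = (d + 4)*(d^3 - 2*d^2 - 7*d - 4) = (d + 1)*(d + 4)*(d^2 - 3*d - 4) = (d - 4)*(d + 1)*(d + 4)*(d + 1)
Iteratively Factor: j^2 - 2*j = (j)*(j - 2)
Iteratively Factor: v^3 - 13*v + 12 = (v + 4)*(v^2 - 4*v + 3) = (v - 3)*(v + 4)*(v - 1)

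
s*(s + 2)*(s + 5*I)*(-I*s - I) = -I*s^4 + 5*s^3 - 3*I*s^3 + 15*s^2 - 2*I*s^2 + 10*s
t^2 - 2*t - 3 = (t - 3)*(t + 1)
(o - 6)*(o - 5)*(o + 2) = o^3 - 9*o^2 + 8*o + 60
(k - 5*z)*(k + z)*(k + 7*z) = k^3 + 3*k^2*z - 33*k*z^2 - 35*z^3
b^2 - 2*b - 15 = (b - 5)*(b + 3)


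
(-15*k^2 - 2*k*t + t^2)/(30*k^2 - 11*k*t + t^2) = (3*k + t)/(-6*k + t)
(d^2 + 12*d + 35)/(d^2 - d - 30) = (d + 7)/(d - 6)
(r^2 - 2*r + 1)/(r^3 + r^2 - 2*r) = (r - 1)/(r*(r + 2))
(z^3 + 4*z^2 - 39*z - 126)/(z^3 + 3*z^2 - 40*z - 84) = (z + 3)/(z + 2)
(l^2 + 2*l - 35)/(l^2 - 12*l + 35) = (l + 7)/(l - 7)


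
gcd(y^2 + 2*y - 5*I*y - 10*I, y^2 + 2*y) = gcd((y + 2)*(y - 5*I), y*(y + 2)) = y + 2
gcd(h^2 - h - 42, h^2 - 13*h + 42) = h - 7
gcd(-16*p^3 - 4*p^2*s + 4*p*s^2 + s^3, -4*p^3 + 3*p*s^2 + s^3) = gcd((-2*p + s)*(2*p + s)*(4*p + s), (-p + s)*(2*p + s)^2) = 2*p + s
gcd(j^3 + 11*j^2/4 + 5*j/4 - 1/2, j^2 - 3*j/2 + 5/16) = j - 1/4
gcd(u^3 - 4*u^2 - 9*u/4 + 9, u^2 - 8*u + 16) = u - 4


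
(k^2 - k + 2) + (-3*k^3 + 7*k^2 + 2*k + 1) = -3*k^3 + 8*k^2 + k + 3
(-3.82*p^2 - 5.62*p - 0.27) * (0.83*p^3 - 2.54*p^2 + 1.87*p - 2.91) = -3.1706*p^5 + 5.0382*p^4 + 6.9073*p^3 + 1.2926*p^2 + 15.8493*p + 0.7857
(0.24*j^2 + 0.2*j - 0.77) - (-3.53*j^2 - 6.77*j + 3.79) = 3.77*j^2 + 6.97*j - 4.56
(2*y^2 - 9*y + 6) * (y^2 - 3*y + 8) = 2*y^4 - 15*y^3 + 49*y^2 - 90*y + 48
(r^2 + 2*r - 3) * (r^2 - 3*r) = r^4 - r^3 - 9*r^2 + 9*r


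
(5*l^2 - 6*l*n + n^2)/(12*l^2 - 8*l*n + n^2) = (5*l^2 - 6*l*n + n^2)/(12*l^2 - 8*l*n + n^2)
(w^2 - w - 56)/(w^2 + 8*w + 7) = (w - 8)/(w + 1)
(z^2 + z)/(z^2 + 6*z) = (z + 1)/(z + 6)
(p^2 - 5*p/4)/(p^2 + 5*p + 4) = p*(4*p - 5)/(4*(p^2 + 5*p + 4))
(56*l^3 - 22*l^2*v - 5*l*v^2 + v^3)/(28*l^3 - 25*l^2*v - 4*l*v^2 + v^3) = (-2*l + v)/(-l + v)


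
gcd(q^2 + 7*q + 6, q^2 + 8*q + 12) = q + 6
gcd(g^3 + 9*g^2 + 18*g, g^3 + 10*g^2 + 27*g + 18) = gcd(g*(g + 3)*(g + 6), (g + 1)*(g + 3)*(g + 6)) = g^2 + 9*g + 18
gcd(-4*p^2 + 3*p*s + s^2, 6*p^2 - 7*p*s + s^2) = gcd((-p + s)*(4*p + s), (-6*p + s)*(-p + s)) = p - s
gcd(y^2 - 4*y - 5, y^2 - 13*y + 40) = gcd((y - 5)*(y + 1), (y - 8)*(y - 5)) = y - 5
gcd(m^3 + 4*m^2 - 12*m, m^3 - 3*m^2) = m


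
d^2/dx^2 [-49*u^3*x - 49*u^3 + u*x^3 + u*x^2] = 2*u*(3*x + 1)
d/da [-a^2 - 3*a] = -2*a - 3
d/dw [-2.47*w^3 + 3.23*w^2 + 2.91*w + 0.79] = -7.41*w^2 + 6.46*w + 2.91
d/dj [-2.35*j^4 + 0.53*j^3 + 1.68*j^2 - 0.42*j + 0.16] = -9.4*j^3 + 1.59*j^2 + 3.36*j - 0.42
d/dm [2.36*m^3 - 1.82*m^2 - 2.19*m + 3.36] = 7.08*m^2 - 3.64*m - 2.19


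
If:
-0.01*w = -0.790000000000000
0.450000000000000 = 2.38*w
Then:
No Solution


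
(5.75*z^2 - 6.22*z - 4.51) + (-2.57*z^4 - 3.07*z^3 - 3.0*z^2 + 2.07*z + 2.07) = -2.57*z^4 - 3.07*z^3 + 2.75*z^2 - 4.15*z - 2.44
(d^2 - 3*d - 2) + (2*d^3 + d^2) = 2*d^3 + 2*d^2 - 3*d - 2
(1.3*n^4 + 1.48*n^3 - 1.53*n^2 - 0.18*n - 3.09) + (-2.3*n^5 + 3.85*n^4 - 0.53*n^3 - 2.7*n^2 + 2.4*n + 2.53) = -2.3*n^5 + 5.15*n^4 + 0.95*n^3 - 4.23*n^2 + 2.22*n - 0.56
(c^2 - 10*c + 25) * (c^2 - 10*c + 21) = c^4 - 20*c^3 + 146*c^2 - 460*c + 525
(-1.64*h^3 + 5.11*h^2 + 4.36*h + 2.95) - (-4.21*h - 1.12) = -1.64*h^3 + 5.11*h^2 + 8.57*h + 4.07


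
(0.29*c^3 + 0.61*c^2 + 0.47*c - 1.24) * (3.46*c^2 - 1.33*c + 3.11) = 1.0034*c^5 + 1.7249*c^4 + 1.7168*c^3 - 3.0184*c^2 + 3.1109*c - 3.8564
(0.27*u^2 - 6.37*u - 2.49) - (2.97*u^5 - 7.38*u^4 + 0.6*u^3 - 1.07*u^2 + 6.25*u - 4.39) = -2.97*u^5 + 7.38*u^4 - 0.6*u^3 + 1.34*u^2 - 12.62*u + 1.9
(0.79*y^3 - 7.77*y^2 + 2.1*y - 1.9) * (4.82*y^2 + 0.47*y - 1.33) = 3.8078*y^5 - 37.0801*y^4 + 5.4194*y^3 + 2.1631*y^2 - 3.686*y + 2.527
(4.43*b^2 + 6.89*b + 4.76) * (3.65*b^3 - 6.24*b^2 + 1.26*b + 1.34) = 16.1695*b^5 - 2.4947*b^4 - 20.0378*b^3 - 15.0848*b^2 + 15.2302*b + 6.3784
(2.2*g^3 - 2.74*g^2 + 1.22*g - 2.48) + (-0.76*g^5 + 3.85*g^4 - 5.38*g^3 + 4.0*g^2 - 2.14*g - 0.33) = -0.76*g^5 + 3.85*g^4 - 3.18*g^3 + 1.26*g^2 - 0.92*g - 2.81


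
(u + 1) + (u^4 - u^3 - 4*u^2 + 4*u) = u^4 - u^3 - 4*u^2 + 5*u + 1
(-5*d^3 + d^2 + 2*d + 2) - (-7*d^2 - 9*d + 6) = -5*d^3 + 8*d^2 + 11*d - 4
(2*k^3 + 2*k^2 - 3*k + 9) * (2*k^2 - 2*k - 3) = 4*k^5 - 16*k^3 + 18*k^2 - 9*k - 27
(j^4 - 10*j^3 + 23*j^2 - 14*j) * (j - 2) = j^5 - 12*j^4 + 43*j^3 - 60*j^2 + 28*j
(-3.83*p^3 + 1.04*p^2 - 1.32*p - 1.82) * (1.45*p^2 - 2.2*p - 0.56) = -5.5535*p^5 + 9.934*p^4 - 2.0572*p^3 - 0.3174*p^2 + 4.7432*p + 1.0192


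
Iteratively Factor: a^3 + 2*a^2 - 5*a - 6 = (a + 3)*(a^2 - a - 2) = (a + 1)*(a + 3)*(a - 2)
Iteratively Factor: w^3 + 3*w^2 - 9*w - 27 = (w + 3)*(w^2 - 9) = (w + 3)^2*(w - 3)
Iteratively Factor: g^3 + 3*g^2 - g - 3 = (g + 3)*(g^2 - 1) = (g - 1)*(g + 3)*(g + 1)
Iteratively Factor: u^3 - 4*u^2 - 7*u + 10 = (u - 1)*(u^2 - 3*u - 10) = (u - 5)*(u - 1)*(u + 2)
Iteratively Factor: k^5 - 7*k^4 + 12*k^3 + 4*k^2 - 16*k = (k - 2)*(k^4 - 5*k^3 + 2*k^2 + 8*k) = (k - 2)*(k + 1)*(k^3 - 6*k^2 + 8*k) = k*(k - 2)*(k + 1)*(k^2 - 6*k + 8) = k*(k - 2)^2*(k + 1)*(k - 4)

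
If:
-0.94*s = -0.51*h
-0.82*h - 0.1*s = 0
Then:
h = 0.00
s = 0.00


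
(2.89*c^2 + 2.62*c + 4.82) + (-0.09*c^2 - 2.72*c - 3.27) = 2.8*c^2 - 0.1*c + 1.55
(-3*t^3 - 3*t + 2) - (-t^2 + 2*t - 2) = -3*t^3 + t^2 - 5*t + 4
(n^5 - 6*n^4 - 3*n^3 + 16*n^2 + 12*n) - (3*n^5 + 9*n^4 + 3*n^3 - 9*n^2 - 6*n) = -2*n^5 - 15*n^4 - 6*n^3 + 25*n^2 + 18*n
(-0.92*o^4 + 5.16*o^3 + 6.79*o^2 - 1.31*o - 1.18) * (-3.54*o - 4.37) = 3.2568*o^5 - 14.246*o^4 - 46.5858*o^3 - 25.0349*o^2 + 9.9019*o + 5.1566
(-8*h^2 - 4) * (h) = -8*h^3 - 4*h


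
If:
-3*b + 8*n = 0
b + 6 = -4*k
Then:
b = 8*n/3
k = -2*n/3 - 3/2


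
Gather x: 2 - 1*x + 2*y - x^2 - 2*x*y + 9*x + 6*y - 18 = -x^2 + x*(8 - 2*y) + 8*y - 16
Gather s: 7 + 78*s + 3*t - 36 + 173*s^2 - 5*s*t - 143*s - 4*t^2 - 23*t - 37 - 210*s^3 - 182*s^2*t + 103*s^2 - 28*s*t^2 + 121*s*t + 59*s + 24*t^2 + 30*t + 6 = -210*s^3 + s^2*(276 - 182*t) + s*(-28*t^2 + 116*t - 6) + 20*t^2 + 10*t - 60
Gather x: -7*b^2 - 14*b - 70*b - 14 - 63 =-7*b^2 - 84*b - 77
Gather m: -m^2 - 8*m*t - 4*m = -m^2 + m*(-8*t - 4)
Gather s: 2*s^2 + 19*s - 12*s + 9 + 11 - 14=2*s^2 + 7*s + 6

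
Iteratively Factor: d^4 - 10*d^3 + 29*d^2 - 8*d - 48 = (d + 1)*(d^3 - 11*d^2 + 40*d - 48) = (d - 4)*(d + 1)*(d^2 - 7*d + 12) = (d - 4)*(d - 3)*(d + 1)*(d - 4)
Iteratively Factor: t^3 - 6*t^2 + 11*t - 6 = (t - 3)*(t^2 - 3*t + 2) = (t - 3)*(t - 2)*(t - 1)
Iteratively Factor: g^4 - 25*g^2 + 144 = (g - 3)*(g^3 + 3*g^2 - 16*g - 48) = (g - 3)*(g + 4)*(g^2 - g - 12) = (g - 3)*(g + 3)*(g + 4)*(g - 4)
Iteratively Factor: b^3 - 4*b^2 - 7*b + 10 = (b + 2)*(b^2 - 6*b + 5) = (b - 1)*(b + 2)*(b - 5)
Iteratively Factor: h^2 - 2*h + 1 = (h - 1)*(h - 1)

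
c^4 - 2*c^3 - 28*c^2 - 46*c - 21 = (c - 7)*(c + 1)^2*(c + 3)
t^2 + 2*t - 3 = (t - 1)*(t + 3)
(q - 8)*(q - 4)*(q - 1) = q^3 - 13*q^2 + 44*q - 32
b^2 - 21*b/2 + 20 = (b - 8)*(b - 5/2)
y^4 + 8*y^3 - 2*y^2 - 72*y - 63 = (y - 3)*(y + 1)*(y + 3)*(y + 7)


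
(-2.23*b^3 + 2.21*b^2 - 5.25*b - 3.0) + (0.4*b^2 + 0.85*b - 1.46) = -2.23*b^3 + 2.61*b^2 - 4.4*b - 4.46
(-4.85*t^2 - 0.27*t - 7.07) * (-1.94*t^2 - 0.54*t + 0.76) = 9.409*t^4 + 3.1428*t^3 + 10.1756*t^2 + 3.6126*t - 5.3732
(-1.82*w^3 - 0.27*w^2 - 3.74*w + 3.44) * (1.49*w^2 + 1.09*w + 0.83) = -2.7118*w^5 - 2.3861*w^4 - 7.3775*w^3 + 0.824899999999999*w^2 + 0.6454*w + 2.8552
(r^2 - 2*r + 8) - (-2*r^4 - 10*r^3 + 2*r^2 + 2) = 2*r^4 + 10*r^3 - r^2 - 2*r + 6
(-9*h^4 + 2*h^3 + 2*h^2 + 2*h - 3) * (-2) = 18*h^4 - 4*h^3 - 4*h^2 - 4*h + 6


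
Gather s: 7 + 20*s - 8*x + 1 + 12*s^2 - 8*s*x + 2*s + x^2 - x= 12*s^2 + s*(22 - 8*x) + x^2 - 9*x + 8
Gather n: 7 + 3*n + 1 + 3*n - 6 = 6*n + 2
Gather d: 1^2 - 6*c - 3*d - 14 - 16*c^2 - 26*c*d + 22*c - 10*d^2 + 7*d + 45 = -16*c^2 + 16*c - 10*d^2 + d*(4 - 26*c) + 32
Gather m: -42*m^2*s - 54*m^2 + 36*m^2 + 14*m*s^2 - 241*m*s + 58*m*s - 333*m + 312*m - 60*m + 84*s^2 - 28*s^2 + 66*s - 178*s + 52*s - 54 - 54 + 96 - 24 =m^2*(-42*s - 18) + m*(14*s^2 - 183*s - 81) + 56*s^2 - 60*s - 36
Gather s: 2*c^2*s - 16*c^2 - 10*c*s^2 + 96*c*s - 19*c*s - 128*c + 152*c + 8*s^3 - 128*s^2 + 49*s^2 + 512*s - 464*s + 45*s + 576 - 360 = -16*c^2 + 24*c + 8*s^3 + s^2*(-10*c - 79) + s*(2*c^2 + 77*c + 93) + 216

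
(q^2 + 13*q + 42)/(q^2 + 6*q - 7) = (q + 6)/(q - 1)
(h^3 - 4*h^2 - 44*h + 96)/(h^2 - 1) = (h^3 - 4*h^2 - 44*h + 96)/(h^2 - 1)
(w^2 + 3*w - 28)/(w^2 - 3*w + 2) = (w^2 + 3*w - 28)/(w^2 - 3*w + 2)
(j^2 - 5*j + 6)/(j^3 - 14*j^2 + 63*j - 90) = (j - 2)/(j^2 - 11*j + 30)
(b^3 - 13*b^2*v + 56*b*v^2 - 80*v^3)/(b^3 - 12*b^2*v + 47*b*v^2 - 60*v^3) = (-b + 4*v)/(-b + 3*v)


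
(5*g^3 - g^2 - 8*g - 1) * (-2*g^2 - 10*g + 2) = -10*g^5 - 48*g^4 + 36*g^3 + 80*g^2 - 6*g - 2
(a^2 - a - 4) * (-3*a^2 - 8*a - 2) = -3*a^4 - 5*a^3 + 18*a^2 + 34*a + 8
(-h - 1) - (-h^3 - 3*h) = h^3 + 2*h - 1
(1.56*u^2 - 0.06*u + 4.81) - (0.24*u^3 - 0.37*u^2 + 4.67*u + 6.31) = -0.24*u^3 + 1.93*u^2 - 4.73*u - 1.5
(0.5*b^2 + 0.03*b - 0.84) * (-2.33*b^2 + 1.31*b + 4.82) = -1.165*b^4 + 0.5851*b^3 + 4.4065*b^2 - 0.9558*b - 4.0488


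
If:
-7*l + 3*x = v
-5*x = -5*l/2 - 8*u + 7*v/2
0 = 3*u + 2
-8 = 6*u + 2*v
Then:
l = 6/11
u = -2/3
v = -2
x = 20/33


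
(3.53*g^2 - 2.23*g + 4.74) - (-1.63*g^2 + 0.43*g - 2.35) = 5.16*g^2 - 2.66*g + 7.09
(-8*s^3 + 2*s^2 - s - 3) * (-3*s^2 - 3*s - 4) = 24*s^5 + 18*s^4 + 29*s^3 + 4*s^2 + 13*s + 12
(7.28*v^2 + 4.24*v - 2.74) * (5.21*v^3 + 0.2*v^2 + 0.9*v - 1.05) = 37.9288*v^5 + 23.5464*v^4 - 6.8754*v^3 - 4.376*v^2 - 6.918*v + 2.877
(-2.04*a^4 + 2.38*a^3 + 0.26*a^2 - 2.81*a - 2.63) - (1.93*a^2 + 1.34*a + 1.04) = -2.04*a^4 + 2.38*a^3 - 1.67*a^2 - 4.15*a - 3.67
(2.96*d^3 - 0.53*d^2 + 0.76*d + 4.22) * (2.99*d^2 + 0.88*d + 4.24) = 8.8504*d^5 + 1.0201*d^4 + 14.3564*d^3 + 11.0394*d^2 + 6.936*d + 17.8928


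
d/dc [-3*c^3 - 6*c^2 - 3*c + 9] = -9*c^2 - 12*c - 3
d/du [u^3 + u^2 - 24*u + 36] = 3*u^2 + 2*u - 24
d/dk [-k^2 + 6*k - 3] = 6 - 2*k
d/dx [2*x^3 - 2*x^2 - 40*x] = 6*x^2 - 4*x - 40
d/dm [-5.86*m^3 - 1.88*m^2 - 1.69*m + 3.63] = -17.58*m^2 - 3.76*m - 1.69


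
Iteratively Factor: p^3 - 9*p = (p)*(p^2 - 9) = p*(p - 3)*(p + 3)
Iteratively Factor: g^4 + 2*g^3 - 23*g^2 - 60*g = (g + 4)*(g^3 - 2*g^2 - 15*g) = (g + 3)*(g + 4)*(g^2 - 5*g) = (g - 5)*(g + 3)*(g + 4)*(g)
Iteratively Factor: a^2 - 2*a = (a)*(a - 2)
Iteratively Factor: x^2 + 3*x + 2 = (x + 1)*(x + 2)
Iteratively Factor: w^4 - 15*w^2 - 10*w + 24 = (w + 3)*(w^3 - 3*w^2 - 6*w + 8) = (w - 1)*(w + 3)*(w^2 - 2*w - 8) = (w - 4)*(w - 1)*(w + 3)*(w + 2)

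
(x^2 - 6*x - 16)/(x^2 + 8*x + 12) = (x - 8)/(x + 6)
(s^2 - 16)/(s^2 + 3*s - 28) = (s + 4)/(s + 7)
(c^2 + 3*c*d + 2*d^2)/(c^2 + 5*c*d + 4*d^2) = (c + 2*d)/(c + 4*d)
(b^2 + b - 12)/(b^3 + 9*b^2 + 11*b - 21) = (b^2 + b - 12)/(b^3 + 9*b^2 + 11*b - 21)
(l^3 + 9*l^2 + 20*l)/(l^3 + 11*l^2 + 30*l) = (l + 4)/(l + 6)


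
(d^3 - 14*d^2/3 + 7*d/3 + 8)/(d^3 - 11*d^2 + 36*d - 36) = (3*d^2 - 5*d - 8)/(3*(d^2 - 8*d + 12))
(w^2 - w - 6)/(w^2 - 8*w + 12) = (w^2 - w - 6)/(w^2 - 8*w + 12)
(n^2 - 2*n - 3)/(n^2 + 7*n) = (n^2 - 2*n - 3)/(n*(n + 7))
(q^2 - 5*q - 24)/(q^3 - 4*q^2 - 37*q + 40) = (q + 3)/(q^2 + 4*q - 5)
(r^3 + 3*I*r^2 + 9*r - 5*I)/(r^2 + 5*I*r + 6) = (r^2 + 4*I*r + 5)/(r + 6*I)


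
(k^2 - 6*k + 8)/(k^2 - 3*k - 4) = (k - 2)/(k + 1)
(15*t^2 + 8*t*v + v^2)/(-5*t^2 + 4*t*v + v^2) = (-3*t - v)/(t - v)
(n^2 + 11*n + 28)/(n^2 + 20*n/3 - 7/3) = 3*(n + 4)/(3*n - 1)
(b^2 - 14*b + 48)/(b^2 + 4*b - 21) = (b^2 - 14*b + 48)/(b^2 + 4*b - 21)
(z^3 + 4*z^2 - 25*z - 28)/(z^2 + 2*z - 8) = (z^3 + 4*z^2 - 25*z - 28)/(z^2 + 2*z - 8)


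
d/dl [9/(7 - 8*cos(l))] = -72*sin(l)/(8*cos(l) - 7)^2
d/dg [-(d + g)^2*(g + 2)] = (d + g)*(-d - 3*g - 4)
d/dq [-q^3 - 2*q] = -3*q^2 - 2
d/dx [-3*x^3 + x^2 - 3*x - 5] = -9*x^2 + 2*x - 3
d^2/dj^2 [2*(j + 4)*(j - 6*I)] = 4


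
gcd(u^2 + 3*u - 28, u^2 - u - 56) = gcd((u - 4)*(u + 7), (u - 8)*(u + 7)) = u + 7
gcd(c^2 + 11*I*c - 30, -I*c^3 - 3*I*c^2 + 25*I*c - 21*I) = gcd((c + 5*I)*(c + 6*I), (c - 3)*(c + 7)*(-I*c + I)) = 1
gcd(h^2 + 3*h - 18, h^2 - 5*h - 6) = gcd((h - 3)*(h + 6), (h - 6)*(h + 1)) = 1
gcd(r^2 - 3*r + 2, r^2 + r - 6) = r - 2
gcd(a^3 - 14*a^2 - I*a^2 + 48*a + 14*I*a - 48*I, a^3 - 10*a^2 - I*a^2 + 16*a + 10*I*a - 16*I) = a^2 + a*(-8 - I) + 8*I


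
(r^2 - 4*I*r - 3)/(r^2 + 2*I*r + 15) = (r - I)/(r + 5*I)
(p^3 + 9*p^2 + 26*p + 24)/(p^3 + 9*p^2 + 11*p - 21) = (p^2 + 6*p + 8)/(p^2 + 6*p - 7)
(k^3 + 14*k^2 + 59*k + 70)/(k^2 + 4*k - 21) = (k^2 + 7*k + 10)/(k - 3)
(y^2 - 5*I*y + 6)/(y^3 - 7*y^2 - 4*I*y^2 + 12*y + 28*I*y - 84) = (y + I)/(y^2 + y*(-7 + 2*I) - 14*I)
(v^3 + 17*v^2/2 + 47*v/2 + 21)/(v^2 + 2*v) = v + 13/2 + 21/(2*v)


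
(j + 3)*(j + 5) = j^2 + 8*j + 15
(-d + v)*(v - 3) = -d*v + 3*d + v^2 - 3*v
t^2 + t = t*(t + 1)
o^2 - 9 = (o - 3)*(o + 3)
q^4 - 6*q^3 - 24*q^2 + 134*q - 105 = (q - 7)*(q - 3)*(q - 1)*(q + 5)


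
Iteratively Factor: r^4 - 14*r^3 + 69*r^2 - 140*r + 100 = (r - 2)*(r^3 - 12*r^2 + 45*r - 50) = (r - 5)*(r - 2)*(r^2 - 7*r + 10) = (r - 5)^2*(r - 2)*(r - 2)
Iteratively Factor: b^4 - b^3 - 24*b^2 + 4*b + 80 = (b - 2)*(b^3 + b^2 - 22*b - 40) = (b - 2)*(b + 4)*(b^2 - 3*b - 10) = (b - 5)*(b - 2)*(b + 4)*(b + 2)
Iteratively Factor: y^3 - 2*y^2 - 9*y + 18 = (y - 2)*(y^2 - 9) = (y - 2)*(y + 3)*(y - 3)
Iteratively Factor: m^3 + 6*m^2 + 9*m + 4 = (m + 1)*(m^2 + 5*m + 4) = (m + 1)*(m + 4)*(m + 1)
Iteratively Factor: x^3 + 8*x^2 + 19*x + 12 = (x + 4)*(x^2 + 4*x + 3) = (x + 1)*(x + 4)*(x + 3)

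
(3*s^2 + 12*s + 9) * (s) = 3*s^3 + 12*s^2 + 9*s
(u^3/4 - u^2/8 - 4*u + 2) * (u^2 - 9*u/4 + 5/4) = u^5/4 - 11*u^4/16 - 109*u^3/32 + 347*u^2/32 - 19*u/2 + 5/2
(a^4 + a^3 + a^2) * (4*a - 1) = 4*a^5 + 3*a^4 + 3*a^3 - a^2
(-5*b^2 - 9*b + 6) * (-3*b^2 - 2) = 15*b^4 + 27*b^3 - 8*b^2 + 18*b - 12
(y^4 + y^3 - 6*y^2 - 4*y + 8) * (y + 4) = y^5 + 5*y^4 - 2*y^3 - 28*y^2 - 8*y + 32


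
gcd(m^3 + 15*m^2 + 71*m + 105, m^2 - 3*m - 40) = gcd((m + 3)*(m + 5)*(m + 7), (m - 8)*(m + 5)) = m + 5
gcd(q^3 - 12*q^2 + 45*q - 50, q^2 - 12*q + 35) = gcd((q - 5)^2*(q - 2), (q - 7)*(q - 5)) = q - 5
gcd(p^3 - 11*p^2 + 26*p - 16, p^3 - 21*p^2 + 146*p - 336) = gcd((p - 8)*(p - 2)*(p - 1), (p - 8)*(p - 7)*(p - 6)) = p - 8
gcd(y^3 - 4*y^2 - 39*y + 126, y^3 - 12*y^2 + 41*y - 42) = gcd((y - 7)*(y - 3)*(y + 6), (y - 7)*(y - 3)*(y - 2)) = y^2 - 10*y + 21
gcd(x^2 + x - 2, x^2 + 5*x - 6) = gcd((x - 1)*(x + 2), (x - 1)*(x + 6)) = x - 1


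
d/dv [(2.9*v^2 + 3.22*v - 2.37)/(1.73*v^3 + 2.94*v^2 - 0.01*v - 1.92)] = (-5.017*v^4 - 11.1412*v^3 + 2.8045*v^2 + 2.7996*v - 6.2061)/(2.9929*v^6 + 10.1724*v^5 + 8.609*v^4 - 6.702*v^3 - 11.2895*v^2 + 0.0384*v + 3.6864)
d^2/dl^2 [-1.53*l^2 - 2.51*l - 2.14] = -3.06000000000000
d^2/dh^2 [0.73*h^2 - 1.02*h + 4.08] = 1.46000000000000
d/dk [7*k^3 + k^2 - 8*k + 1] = 21*k^2 + 2*k - 8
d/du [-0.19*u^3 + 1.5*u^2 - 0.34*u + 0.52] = -0.57*u^2 + 3.0*u - 0.34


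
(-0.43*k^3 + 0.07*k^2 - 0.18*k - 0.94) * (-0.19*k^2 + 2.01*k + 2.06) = 0.0817*k^5 - 0.8776*k^4 - 0.7109*k^3 - 0.039*k^2 - 2.2602*k - 1.9364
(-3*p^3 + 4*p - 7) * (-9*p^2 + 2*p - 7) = 27*p^5 - 6*p^4 - 15*p^3 + 71*p^2 - 42*p + 49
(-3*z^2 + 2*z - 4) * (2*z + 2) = -6*z^3 - 2*z^2 - 4*z - 8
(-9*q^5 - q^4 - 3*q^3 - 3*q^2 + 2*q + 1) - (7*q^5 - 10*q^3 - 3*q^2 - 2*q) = -16*q^5 - q^4 + 7*q^3 + 4*q + 1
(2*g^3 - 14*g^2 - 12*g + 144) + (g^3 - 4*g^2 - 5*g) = 3*g^3 - 18*g^2 - 17*g + 144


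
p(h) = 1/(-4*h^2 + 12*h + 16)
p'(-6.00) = 0.00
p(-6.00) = 0.00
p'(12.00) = 0.00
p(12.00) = 0.00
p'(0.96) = -0.01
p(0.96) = 0.04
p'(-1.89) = -0.06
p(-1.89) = -0.05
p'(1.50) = 0.00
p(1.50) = 0.04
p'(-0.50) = -0.20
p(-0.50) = 0.11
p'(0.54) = -0.02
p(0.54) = 0.05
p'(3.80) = 1.25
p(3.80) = 0.26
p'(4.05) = 20.00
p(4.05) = -0.99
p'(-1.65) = -0.12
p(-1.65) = -0.07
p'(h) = (8*h - 12)/(-4*h^2 + 12*h + 16)^2 = (2*h - 3)/(4*(-h^2 + 3*h + 4)^2)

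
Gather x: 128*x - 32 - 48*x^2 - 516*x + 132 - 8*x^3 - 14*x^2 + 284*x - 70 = -8*x^3 - 62*x^2 - 104*x + 30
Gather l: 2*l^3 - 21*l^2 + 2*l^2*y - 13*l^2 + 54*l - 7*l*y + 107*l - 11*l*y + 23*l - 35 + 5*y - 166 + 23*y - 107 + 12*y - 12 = 2*l^3 + l^2*(2*y - 34) + l*(184 - 18*y) + 40*y - 320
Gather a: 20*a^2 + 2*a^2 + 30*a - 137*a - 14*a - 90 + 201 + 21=22*a^2 - 121*a + 132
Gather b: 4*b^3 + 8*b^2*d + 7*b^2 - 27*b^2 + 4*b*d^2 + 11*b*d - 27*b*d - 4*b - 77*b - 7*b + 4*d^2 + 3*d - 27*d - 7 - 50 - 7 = 4*b^3 + b^2*(8*d - 20) + b*(4*d^2 - 16*d - 88) + 4*d^2 - 24*d - 64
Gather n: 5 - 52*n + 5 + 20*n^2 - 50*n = 20*n^2 - 102*n + 10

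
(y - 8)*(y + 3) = y^2 - 5*y - 24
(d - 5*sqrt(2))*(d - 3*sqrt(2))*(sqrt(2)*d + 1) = sqrt(2)*d^3 - 15*d^2 + 22*sqrt(2)*d + 30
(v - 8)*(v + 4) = v^2 - 4*v - 32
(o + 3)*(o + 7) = o^2 + 10*o + 21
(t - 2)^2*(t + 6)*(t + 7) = t^4 + 9*t^3 - 6*t^2 - 116*t + 168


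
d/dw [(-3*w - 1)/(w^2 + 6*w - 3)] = (3*w^2 + 2*w + 15)/(w^4 + 12*w^3 + 30*w^2 - 36*w + 9)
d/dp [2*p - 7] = 2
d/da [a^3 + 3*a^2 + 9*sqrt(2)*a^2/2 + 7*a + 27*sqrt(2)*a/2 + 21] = 3*a^2 + 6*a + 9*sqrt(2)*a + 7 + 27*sqrt(2)/2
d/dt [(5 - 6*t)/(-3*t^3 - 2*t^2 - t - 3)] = (18*t^3 + 12*t^2 + 6*t - (6*t - 5)*(9*t^2 + 4*t + 1) + 18)/(3*t^3 + 2*t^2 + t + 3)^2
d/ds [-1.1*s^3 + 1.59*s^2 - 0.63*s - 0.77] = -3.3*s^2 + 3.18*s - 0.63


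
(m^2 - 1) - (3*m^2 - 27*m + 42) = -2*m^2 + 27*m - 43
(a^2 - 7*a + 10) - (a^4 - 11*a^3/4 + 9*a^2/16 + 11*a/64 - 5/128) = -a^4 + 11*a^3/4 + 7*a^2/16 - 459*a/64 + 1285/128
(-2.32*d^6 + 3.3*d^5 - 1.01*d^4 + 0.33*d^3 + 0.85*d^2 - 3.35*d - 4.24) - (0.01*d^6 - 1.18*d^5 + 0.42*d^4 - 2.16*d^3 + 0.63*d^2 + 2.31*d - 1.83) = -2.33*d^6 + 4.48*d^5 - 1.43*d^4 + 2.49*d^3 + 0.22*d^2 - 5.66*d - 2.41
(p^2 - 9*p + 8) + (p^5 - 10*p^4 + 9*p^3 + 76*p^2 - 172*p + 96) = p^5 - 10*p^4 + 9*p^3 + 77*p^2 - 181*p + 104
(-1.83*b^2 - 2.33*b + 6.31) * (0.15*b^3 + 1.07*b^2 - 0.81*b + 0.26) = -0.2745*b^5 - 2.3076*b^4 - 0.0643000000000002*b^3 + 8.1632*b^2 - 5.7169*b + 1.6406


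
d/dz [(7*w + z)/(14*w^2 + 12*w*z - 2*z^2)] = (7*w^2 + 6*w*z - z^2 - 2*(3*w - z)*(7*w + z))/(2*(7*w^2 + 6*w*z - z^2)^2)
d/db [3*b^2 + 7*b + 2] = 6*b + 7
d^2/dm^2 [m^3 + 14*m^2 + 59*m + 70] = 6*m + 28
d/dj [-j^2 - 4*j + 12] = -2*j - 4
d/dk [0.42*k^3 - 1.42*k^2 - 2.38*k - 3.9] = 1.26*k^2 - 2.84*k - 2.38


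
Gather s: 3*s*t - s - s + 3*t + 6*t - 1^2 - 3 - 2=s*(3*t - 2) + 9*t - 6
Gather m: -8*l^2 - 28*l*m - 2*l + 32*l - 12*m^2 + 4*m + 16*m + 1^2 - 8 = -8*l^2 + 30*l - 12*m^2 + m*(20 - 28*l) - 7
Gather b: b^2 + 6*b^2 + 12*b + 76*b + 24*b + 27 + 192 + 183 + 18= 7*b^2 + 112*b + 420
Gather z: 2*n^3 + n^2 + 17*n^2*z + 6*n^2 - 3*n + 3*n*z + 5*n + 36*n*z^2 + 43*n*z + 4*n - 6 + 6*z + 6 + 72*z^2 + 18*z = 2*n^3 + 7*n^2 + 6*n + z^2*(36*n + 72) + z*(17*n^2 + 46*n + 24)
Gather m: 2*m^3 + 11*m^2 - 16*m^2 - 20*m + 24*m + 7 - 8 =2*m^3 - 5*m^2 + 4*m - 1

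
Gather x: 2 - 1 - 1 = 0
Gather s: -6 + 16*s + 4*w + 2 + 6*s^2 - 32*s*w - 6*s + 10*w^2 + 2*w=6*s^2 + s*(10 - 32*w) + 10*w^2 + 6*w - 4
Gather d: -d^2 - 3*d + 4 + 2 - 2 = -d^2 - 3*d + 4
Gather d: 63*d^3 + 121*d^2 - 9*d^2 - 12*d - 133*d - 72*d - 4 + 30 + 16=63*d^3 + 112*d^2 - 217*d + 42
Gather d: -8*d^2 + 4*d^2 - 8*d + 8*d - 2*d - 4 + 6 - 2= -4*d^2 - 2*d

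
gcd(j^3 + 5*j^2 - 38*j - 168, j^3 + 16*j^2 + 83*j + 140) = j^2 + 11*j + 28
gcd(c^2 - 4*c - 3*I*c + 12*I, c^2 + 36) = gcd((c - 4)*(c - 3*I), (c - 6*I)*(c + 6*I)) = 1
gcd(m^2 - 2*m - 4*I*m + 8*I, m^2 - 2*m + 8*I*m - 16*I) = m - 2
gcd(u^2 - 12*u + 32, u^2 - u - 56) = u - 8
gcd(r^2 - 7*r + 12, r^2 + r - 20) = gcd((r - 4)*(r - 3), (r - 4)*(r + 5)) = r - 4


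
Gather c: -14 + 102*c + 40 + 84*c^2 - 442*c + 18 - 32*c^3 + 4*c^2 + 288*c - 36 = -32*c^3 + 88*c^2 - 52*c + 8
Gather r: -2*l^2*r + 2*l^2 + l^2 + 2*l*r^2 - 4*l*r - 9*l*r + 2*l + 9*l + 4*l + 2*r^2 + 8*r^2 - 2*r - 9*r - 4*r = 3*l^2 + 15*l + r^2*(2*l + 10) + r*(-2*l^2 - 13*l - 15)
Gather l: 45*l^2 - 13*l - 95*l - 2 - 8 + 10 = 45*l^2 - 108*l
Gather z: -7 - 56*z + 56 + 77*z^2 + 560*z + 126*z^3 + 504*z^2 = 126*z^3 + 581*z^2 + 504*z + 49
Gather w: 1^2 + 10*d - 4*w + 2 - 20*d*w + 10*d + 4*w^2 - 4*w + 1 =20*d + 4*w^2 + w*(-20*d - 8) + 4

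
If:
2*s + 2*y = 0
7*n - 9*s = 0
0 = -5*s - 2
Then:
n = -18/35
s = -2/5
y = 2/5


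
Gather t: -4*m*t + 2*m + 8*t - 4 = 2*m + t*(8 - 4*m) - 4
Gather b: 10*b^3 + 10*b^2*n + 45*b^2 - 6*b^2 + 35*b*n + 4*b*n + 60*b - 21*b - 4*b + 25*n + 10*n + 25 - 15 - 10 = 10*b^3 + b^2*(10*n + 39) + b*(39*n + 35) + 35*n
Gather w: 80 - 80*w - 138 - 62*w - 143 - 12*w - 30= -154*w - 231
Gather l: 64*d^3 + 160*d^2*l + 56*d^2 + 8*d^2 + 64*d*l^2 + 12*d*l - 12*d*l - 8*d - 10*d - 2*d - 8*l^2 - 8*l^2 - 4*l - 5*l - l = 64*d^3 + 64*d^2 - 20*d + l^2*(64*d - 16) + l*(160*d^2 - 10)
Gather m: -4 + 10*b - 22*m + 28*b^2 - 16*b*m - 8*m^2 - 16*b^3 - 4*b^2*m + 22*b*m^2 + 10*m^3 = -16*b^3 + 28*b^2 + 10*b + 10*m^3 + m^2*(22*b - 8) + m*(-4*b^2 - 16*b - 22) - 4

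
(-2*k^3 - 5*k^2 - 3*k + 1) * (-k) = 2*k^4 + 5*k^3 + 3*k^2 - k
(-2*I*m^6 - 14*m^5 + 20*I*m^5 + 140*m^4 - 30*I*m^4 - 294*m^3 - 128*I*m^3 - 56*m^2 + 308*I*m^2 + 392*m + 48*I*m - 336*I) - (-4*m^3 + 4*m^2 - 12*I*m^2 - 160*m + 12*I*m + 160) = -2*I*m^6 - 14*m^5 + 20*I*m^5 + 140*m^4 - 30*I*m^4 - 290*m^3 - 128*I*m^3 - 60*m^2 + 320*I*m^2 + 552*m + 36*I*m - 160 - 336*I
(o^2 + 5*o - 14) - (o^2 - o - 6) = 6*o - 8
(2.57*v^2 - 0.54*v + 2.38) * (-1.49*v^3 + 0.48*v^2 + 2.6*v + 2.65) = -3.8293*v^5 + 2.0382*v^4 + 2.8766*v^3 + 6.5489*v^2 + 4.757*v + 6.307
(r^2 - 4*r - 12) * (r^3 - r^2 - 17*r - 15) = r^5 - 5*r^4 - 25*r^3 + 65*r^2 + 264*r + 180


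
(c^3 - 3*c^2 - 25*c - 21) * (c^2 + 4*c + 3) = c^5 + c^4 - 34*c^3 - 130*c^2 - 159*c - 63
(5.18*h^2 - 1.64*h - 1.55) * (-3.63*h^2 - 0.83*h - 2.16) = -18.8034*h^4 + 1.6538*h^3 - 4.2011*h^2 + 4.8289*h + 3.348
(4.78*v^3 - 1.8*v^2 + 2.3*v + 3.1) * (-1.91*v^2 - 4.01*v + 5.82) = -9.1298*v^5 - 15.7298*v^4 + 30.6446*v^3 - 25.62*v^2 + 0.955*v + 18.042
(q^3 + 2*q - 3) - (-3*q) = q^3 + 5*q - 3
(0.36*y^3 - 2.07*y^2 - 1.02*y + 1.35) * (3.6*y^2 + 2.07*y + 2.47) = 1.296*y^5 - 6.7068*y^4 - 7.0677*y^3 - 2.3643*y^2 + 0.2751*y + 3.3345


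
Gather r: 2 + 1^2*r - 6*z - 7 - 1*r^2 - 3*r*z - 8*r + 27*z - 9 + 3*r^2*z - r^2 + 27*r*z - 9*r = r^2*(3*z - 2) + r*(24*z - 16) + 21*z - 14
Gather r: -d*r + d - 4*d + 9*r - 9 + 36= -3*d + r*(9 - d) + 27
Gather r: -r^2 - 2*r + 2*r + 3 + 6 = 9 - r^2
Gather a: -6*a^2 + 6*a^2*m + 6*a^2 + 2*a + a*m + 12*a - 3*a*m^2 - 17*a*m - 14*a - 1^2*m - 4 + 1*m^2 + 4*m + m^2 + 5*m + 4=6*a^2*m + a*(-3*m^2 - 16*m) + 2*m^2 + 8*m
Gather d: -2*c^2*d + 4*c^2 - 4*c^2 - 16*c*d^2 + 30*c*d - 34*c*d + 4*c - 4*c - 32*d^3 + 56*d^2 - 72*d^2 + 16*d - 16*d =-32*d^3 + d^2*(-16*c - 16) + d*(-2*c^2 - 4*c)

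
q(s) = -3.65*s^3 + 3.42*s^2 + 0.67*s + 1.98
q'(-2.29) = -72.42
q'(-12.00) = -1658.21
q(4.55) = -267.99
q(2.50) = -32.00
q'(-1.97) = -55.30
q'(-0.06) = 0.22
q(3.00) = -63.78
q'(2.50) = -50.67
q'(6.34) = -396.11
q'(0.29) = 1.73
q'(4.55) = -194.90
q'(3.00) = -77.36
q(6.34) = -786.47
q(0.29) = 2.37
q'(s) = -10.95*s^2 + 6.84*s + 0.67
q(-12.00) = 6793.62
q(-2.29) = 62.21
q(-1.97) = 41.84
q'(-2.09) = -61.46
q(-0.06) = 1.95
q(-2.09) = 48.84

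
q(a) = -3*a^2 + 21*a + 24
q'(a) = 21 - 6*a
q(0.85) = 39.68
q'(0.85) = 15.90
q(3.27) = 60.59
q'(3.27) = 1.38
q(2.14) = 55.20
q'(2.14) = 8.16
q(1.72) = 51.24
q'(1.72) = 10.68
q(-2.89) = -61.75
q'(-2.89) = 38.34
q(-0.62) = 9.83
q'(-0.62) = 24.72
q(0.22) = 28.47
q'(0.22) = 19.68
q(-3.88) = -102.64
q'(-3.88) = 44.28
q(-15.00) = -966.00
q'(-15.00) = 111.00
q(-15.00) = -966.00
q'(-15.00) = 111.00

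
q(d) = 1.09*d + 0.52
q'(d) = 1.09000000000000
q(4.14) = 5.03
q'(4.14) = 1.09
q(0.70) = 1.28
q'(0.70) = 1.09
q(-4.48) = -4.36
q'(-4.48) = 1.09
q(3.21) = 4.02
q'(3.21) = 1.09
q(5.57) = 6.59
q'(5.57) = 1.09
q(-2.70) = -2.42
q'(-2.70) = 1.09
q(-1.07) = -0.65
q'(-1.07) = 1.09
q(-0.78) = -0.33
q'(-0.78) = 1.09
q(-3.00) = -2.75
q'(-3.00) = 1.09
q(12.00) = 13.60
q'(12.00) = 1.09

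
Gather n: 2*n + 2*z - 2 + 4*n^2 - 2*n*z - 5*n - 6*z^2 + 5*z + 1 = 4*n^2 + n*(-2*z - 3) - 6*z^2 + 7*z - 1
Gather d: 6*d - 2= 6*d - 2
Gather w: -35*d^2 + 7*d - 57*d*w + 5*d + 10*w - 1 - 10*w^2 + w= -35*d^2 + 12*d - 10*w^2 + w*(11 - 57*d) - 1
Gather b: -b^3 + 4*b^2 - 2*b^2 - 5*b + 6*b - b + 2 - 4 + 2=-b^3 + 2*b^2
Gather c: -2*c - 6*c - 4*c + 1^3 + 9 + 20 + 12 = 42 - 12*c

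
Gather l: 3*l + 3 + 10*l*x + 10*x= l*(10*x + 3) + 10*x + 3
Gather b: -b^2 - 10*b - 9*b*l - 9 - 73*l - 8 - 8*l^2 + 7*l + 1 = -b^2 + b*(-9*l - 10) - 8*l^2 - 66*l - 16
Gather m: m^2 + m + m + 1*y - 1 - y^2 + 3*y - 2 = m^2 + 2*m - y^2 + 4*y - 3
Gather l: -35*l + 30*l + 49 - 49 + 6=6 - 5*l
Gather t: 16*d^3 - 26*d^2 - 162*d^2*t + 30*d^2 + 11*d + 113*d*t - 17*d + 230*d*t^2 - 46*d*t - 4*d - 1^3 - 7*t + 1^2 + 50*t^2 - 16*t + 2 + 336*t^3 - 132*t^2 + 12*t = 16*d^3 + 4*d^2 - 10*d + 336*t^3 + t^2*(230*d - 82) + t*(-162*d^2 + 67*d - 11) + 2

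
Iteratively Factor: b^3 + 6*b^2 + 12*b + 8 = (b + 2)*(b^2 + 4*b + 4) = (b + 2)^2*(b + 2)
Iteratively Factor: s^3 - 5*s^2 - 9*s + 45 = (s + 3)*(s^2 - 8*s + 15) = (s - 3)*(s + 3)*(s - 5)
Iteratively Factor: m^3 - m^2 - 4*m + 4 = (m - 2)*(m^2 + m - 2) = (m - 2)*(m + 2)*(m - 1)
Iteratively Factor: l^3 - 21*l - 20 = (l + 4)*(l^2 - 4*l - 5) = (l - 5)*(l + 4)*(l + 1)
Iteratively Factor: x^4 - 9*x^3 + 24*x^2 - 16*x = (x - 4)*(x^3 - 5*x^2 + 4*x) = (x - 4)*(x - 1)*(x^2 - 4*x) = x*(x - 4)*(x - 1)*(x - 4)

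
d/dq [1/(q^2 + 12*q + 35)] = 2*(-q - 6)/(q^2 + 12*q + 35)^2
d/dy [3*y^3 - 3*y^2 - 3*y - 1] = 9*y^2 - 6*y - 3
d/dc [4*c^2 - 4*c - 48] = 8*c - 4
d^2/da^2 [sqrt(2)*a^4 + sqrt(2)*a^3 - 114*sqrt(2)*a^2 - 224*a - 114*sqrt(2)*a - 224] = 6*sqrt(2)*(2*a^2 + a - 38)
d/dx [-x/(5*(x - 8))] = 8/(5*(x - 8)^2)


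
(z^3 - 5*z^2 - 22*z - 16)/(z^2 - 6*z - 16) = z + 1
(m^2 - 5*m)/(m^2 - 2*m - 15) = m/(m + 3)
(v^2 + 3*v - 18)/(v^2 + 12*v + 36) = (v - 3)/(v + 6)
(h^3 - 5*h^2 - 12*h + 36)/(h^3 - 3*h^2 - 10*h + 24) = (h - 6)/(h - 4)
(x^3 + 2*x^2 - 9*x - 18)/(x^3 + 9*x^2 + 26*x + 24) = (x - 3)/(x + 4)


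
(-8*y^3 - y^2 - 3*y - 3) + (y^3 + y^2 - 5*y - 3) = -7*y^3 - 8*y - 6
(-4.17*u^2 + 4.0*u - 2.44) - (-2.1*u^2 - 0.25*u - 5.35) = -2.07*u^2 + 4.25*u + 2.91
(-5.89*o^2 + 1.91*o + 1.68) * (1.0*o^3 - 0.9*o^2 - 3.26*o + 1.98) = -5.89*o^5 + 7.211*o^4 + 19.1624*o^3 - 19.4008*o^2 - 1.695*o + 3.3264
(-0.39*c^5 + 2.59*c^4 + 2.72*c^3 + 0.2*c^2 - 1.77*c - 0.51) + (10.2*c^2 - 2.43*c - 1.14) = -0.39*c^5 + 2.59*c^4 + 2.72*c^3 + 10.4*c^2 - 4.2*c - 1.65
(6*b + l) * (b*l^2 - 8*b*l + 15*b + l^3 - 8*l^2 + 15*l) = 6*b^2*l^2 - 48*b^2*l + 90*b^2 + 7*b*l^3 - 56*b*l^2 + 105*b*l + l^4 - 8*l^3 + 15*l^2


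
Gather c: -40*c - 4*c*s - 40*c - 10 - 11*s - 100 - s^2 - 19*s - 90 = c*(-4*s - 80) - s^2 - 30*s - 200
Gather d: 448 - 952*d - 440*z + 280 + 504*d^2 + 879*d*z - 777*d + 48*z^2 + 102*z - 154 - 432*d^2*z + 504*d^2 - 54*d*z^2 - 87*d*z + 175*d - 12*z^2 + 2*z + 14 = d^2*(1008 - 432*z) + d*(-54*z^2 + 792*z - 1554) + 36*z^2 - 336*z + 588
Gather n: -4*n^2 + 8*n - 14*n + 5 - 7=-4*n^2 - 6*n - 2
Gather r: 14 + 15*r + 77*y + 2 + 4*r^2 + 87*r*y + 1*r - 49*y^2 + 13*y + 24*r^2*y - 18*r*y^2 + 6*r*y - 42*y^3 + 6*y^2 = r^2*(24*y + 4) + r*(-18*y^2 + 93*y + 16) - 42*y^3 - 43*y^2 + 90*y + 16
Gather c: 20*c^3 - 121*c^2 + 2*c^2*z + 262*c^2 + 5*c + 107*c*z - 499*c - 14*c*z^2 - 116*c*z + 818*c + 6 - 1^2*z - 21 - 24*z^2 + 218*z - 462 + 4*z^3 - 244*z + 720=20*c^3 + c^2*(2*z + 141) + c*(-14*z^2 - 9*z + 324) + 4*z^3 - 24*z^2 - 27*z + 243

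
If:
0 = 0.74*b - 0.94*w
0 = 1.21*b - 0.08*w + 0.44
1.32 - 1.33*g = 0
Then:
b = -0.38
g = 0.99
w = -0.30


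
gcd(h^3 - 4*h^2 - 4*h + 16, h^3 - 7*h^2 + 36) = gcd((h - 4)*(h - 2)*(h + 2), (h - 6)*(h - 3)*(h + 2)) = h + 2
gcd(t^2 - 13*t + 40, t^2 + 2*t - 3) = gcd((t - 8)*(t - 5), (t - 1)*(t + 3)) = 1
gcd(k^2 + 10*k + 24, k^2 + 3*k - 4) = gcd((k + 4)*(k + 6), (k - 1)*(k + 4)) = k + 4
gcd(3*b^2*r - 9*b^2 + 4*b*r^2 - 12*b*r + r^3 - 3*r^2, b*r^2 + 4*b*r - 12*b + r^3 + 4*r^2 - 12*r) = b + r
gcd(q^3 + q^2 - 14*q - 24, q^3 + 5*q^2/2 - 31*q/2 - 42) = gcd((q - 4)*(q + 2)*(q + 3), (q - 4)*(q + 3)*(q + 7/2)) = q^2 - q - 12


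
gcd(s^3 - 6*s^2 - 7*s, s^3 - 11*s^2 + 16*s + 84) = s - 7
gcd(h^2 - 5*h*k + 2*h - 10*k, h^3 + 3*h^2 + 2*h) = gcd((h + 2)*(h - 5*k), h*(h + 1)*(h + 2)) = h + 2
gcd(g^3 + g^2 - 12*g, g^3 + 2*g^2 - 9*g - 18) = g - 3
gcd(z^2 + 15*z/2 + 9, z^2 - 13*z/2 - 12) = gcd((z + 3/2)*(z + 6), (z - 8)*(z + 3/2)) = z + 3/2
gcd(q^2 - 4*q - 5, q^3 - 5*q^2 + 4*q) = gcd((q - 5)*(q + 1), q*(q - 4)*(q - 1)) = 1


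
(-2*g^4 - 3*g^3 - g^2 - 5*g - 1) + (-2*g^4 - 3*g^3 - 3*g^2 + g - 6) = -4*g^4 - 6*g^3 - 4*g^2 - 4*g - 7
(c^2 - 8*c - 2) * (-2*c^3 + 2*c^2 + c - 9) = -2*c^5 + 18*c^4 - 11*c^3 - 21*c^2 + 70*c + 18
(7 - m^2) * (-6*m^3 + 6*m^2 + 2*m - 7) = 6*m^5 - 6*m^4 - 44*m^3 + 49*m^2 + 14*m - 49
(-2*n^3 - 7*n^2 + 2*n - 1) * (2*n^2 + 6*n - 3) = -4*n^5 - 26*n^4 - 32*n^3 + 31*n^2 - 12*n + 3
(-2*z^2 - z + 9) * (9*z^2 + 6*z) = -18*z^4 - 21*z^3 + 75*z^2 + 54*z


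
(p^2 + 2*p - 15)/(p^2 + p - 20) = (p - 3)/(p - 4)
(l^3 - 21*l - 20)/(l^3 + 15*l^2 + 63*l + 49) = (l^2 - l - 20)/(l^2 + 14*l + 49)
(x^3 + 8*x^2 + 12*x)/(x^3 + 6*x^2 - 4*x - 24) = x/(x - 2)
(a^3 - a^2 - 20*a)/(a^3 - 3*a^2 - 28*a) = (a - 5)/(a - 7)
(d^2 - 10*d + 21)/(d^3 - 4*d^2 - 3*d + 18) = (d - 7)/(d^2 - d - 6)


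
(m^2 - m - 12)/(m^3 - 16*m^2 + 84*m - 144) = (m + 3)/(m^2 - 12*m + 36)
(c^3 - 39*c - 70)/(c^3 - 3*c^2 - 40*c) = (c^2 - 5*c - 14)/(c*(c - 8))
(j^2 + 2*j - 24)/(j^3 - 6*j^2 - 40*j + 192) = 1/(j - 8)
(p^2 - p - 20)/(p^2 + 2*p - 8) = (p - 5)/(p - 2)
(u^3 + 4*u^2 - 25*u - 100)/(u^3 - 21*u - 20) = (u + 5)/(u + 1)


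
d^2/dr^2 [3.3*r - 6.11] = 0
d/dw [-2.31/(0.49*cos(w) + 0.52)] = -1.1319*sin(w)/(0.49*cos(w) + 0.52)^2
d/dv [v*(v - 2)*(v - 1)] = 3*v^2 - 6*v + 2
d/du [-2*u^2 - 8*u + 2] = -4*u - 8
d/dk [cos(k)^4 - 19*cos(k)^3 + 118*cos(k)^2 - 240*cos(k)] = (-4*cos(k)^3 + 57*cos(k)^2 - 236*cos(k) + 240)*sin(k)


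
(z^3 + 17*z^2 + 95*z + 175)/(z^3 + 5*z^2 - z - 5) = (z^2 + 12*z + 35)/(z^2 - 1)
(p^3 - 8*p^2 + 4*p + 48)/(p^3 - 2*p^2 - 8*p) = (p - 6)/p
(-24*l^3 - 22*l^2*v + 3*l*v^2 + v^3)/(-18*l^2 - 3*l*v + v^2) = (24*l^3 + 22*l^2*v - 3*l*v^2 - v^3)/(18*l^2 + 3*l*v - v^2)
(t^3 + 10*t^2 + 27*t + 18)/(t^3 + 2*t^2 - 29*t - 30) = (t + 3)/(t - 5)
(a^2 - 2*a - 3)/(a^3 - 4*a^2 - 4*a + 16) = (a^2 - 2*a - 3)/(a^3 - 4*a^2 - 4*a + 16)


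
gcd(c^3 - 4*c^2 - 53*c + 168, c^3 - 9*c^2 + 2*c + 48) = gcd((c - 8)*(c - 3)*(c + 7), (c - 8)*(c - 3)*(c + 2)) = c^2 - 11*c + 24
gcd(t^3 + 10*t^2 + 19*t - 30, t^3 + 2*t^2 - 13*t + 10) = t^2 + 4*t - 5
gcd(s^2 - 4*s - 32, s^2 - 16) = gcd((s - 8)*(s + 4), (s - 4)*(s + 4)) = s + 4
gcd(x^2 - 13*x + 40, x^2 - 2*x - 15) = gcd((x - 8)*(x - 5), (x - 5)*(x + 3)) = x - 5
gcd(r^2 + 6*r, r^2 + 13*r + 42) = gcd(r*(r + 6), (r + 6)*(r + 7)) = r + 6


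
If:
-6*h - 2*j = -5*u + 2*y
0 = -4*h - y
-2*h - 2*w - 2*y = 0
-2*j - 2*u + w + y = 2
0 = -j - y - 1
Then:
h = 4/57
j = -41/57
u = -6/19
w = 4/19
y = -16/57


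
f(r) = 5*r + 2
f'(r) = 5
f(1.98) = 11.90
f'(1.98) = 5.00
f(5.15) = 27.75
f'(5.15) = 5.00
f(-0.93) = -2.65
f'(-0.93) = 5.00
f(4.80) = 26.00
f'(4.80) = 5.00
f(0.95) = 6.75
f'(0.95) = 5.00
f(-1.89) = -7.45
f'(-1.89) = 5.00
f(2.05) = 12.25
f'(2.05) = 5.00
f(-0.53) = -0.65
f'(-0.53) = 5.00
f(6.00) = 32.00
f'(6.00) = 5.00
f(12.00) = 62.00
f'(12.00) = 5.00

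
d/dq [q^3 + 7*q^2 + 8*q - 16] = 3*q^2 + 14*q + 8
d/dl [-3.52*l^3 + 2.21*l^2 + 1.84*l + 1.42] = -10.56*l^2 + 4.42*l + 1.84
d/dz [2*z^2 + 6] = 4*z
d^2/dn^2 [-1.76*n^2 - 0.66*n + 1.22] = -3.52000000000000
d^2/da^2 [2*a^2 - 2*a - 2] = 4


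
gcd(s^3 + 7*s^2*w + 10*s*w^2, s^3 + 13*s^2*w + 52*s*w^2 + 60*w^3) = s^2 + 7*s*w + 10*w^2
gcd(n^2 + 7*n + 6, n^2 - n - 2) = n + 1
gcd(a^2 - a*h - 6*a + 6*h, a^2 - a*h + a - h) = a - h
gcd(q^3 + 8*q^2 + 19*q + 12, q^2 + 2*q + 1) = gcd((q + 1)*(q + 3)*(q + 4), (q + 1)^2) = q + 1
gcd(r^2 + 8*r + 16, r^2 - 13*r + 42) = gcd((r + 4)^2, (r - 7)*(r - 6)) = 1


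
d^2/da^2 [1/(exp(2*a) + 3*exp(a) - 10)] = (2*(2*exp(a) + 3)^2*exp(a) - (4*exp(a) + 3)*(exp(2*a) + 3*exp(a) - 10))*exp(a)/(exp(2*a) + 3*exp(a) - 10)^3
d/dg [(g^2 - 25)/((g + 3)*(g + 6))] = (9*g^2 + 86*g + 225)/(g^4 + 18*g^3 + 117*g^2 + 324*g + 324)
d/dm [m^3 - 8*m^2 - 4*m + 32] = 3*m^2 - 16*m - 4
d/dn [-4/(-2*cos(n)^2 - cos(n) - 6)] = 4*(4*cos(n) + 1)*sin(n)/(cos(n) + cos(2*n) + 7)^2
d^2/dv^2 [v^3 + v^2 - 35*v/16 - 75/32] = 6*v + 2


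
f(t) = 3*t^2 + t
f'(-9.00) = -53.00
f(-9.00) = 234.00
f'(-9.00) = -53.00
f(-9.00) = 234.00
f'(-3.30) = -18.80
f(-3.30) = 29.37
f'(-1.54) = -8.24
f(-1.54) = 5.57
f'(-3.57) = -20.42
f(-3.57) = 34.66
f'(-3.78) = -21.68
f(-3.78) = 39.09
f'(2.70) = 17.20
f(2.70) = 24.57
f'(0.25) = 2.50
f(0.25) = 0.44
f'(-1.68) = -9.08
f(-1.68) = 6.79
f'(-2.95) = -16.70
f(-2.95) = 23.16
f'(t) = 6*t + 1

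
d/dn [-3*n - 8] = -3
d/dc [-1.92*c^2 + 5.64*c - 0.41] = 5.64 - 3.84*c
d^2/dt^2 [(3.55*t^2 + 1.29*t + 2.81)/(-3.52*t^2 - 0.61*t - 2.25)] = (-16.722112*t^3 - 40.2061440000001*t^2 + 25.099008*t + 10.016498)/(43.614208*t^6 + 22.674432*t^5 + 87.564576*t^4 + 29.214181*t^3 + 55.971675*t^2 + 9.264375*t + 11.390625)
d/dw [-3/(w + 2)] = 3/(w + 2)^2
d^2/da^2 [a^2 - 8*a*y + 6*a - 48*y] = 2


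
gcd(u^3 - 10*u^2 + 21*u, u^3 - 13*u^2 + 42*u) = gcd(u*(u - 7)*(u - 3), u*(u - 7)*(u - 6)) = u^2 - 7*u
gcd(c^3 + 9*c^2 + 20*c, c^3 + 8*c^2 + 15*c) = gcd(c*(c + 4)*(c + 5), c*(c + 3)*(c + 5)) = c^2 + 5*c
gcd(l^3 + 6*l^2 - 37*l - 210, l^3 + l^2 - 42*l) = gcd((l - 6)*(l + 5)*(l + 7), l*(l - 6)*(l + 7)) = l^2 + l - 42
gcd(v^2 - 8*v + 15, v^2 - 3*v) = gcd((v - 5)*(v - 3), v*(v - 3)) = v - 3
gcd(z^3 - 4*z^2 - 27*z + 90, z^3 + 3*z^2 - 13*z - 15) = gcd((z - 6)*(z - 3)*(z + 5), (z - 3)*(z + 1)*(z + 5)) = z^2 + 2*z - 15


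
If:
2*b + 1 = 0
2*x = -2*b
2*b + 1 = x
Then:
No Solution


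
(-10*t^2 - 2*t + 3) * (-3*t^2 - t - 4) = 30*t^4 + 16*t^3 + 33*t^2 + 5*t - 12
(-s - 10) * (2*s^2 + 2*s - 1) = -2*s^3 - 22*s^2 - 19*s + 10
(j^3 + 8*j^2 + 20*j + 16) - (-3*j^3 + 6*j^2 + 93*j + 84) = 4*j^3 + 2*j^2 - 73*j - 68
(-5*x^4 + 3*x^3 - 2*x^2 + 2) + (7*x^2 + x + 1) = -5*x^4 + 3*x^3 + 5*x^2 + x + 3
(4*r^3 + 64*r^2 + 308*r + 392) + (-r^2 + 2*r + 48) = 4*r^3 + 63*r^2 + 310*r + 440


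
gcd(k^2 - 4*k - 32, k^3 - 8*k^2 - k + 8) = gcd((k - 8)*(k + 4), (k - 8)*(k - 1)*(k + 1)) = k - 8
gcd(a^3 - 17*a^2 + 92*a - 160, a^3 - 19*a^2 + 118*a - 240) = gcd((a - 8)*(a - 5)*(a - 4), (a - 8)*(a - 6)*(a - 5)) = a^2 - 13*a + 40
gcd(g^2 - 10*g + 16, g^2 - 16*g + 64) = g - 8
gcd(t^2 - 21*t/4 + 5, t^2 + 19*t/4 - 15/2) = t - 5/4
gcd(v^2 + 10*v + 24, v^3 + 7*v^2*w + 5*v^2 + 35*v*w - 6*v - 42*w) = v + 6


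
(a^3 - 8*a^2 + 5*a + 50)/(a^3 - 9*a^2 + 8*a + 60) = (a - 5)/(a - 6)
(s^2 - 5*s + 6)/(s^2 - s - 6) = (s - 2)/(s + 2)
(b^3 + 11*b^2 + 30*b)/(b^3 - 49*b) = (b^2 + 11*b + 30)/(b^2 - 49)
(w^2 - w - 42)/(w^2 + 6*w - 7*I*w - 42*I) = (w - 7)/(w - 7*I)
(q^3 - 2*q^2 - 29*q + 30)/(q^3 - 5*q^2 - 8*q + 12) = (q + 5)/(q + 2)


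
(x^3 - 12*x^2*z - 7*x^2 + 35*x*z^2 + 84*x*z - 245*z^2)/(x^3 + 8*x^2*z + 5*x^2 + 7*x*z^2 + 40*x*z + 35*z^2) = (x^3 - 12*x^2*z - 7*x^2 + 35*x*z^2 + 84*x*z - 245*z^2)/(x^3 + 8*x^2*z + 5*x^2 + 7*x*z^2 + 40*x*z + 35*z^2)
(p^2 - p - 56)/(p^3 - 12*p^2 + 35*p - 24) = (p + 7)/(p^2 - 4*p + 3)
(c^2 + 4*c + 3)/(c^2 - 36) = (c^2 + 4*c + 3)/(c^2 - 36)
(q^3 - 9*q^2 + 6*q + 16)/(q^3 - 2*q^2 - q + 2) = (q - 8)/(q - 1)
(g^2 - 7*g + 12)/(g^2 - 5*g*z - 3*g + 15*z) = (4 - g)/(-g + 5*z)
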